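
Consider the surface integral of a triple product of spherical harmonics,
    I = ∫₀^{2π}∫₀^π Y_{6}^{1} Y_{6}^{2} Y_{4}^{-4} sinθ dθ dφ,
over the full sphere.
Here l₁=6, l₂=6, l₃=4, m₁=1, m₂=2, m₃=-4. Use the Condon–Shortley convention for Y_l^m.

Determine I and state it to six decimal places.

0.000000

m-sum = 1 + 2 − 4 = -1 ≠ 0 ⇒ I = 0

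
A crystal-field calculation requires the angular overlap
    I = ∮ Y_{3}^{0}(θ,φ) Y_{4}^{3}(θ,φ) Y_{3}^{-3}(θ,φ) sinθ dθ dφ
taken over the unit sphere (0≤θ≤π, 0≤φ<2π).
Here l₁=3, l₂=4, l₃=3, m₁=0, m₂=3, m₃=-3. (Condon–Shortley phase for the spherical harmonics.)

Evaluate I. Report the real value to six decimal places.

0.203551

Checks pass: Σm=0; 10 even; l₃=3∈[1,7].
(2·3+1)(2·4+1)(2·3+1) = 441
Δ: 4! 2! 4! / 11! → 1/34650
sum: t=1:−1/72 t=2:+1/16 t=3:−1/72 = 5/144
3j²(3 4 3; 0 0 0) = Δ·Π!·Σ² = 2/77  (sign -1)
sum: t=3:−1/288 = -1/288
3j²(3 4 3; 0 3 -3) = Δ·Π!·Σ² = 1/22  (sign -1)
combine: 4πI² = 441·2/77·1/22 = 63/121
take √, sign +1: I = 0.20355073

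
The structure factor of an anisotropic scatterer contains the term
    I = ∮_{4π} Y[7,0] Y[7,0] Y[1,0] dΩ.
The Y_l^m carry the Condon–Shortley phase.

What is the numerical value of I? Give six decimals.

0.000000

L=15 odd ⇒ parity kills the (l;000) factor ⇒ I = 0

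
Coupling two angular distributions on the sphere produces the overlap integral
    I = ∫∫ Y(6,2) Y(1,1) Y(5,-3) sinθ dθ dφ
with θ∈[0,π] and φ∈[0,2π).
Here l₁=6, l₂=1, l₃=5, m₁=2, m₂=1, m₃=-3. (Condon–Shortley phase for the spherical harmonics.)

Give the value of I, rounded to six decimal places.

0.100084

Rules hold: Σm=0, L=12 even, 5≤5≤7.
N = 13·3·11 = 429
Δ = 2!·10!·0!/13! = 1/858
Racah Σ t=1..1: t=1:−1/14400 = -1/14400
⇒ 3j(6 1 5; 0 0 0)² = 6/143, sgn +1
Racah Σ t=2..2: t=2:+1/161280 = 1/161280
⇒ 3j(6 1 5; 2 1 -3)² = 1/143, sgn +1
4πI² = N·(3j₀)²·(3jₘ)² = 18/143
I = +1·√(0.125874/4π) = 0.10008369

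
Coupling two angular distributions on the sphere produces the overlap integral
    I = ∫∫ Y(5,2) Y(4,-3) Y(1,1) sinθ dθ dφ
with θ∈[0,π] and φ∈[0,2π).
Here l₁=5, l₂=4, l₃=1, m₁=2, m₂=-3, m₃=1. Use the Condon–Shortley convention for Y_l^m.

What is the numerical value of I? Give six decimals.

m-sum 0 ✓  L=10 even ✓  1≤1≤9 ✓
Π(2lᵢ+1) = 11×9×3 = 297
triangle coeff Δ(5,4,1) = 1/495
Σ_t [4,4]: t=4:+1/576 = 1/576
(3j)²=5/99 [(5 4 1; 0 0 0)], sign=-1
Σ_t [1,1]: t=1:−1/10080 = -1/10080
(3j)²=1/165 [(5 4 1; 2 -3 1)], sign=-1
⇒ 4πI² = 1/11
I = (+1)√(1/11/(4π)) = 0.08505478

0.085055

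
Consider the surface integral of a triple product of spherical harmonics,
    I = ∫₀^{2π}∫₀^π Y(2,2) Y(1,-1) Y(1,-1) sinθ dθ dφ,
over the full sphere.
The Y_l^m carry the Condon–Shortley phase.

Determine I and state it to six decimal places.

Rules hold: Σm=0, L=4 even, 1≤1≤3.
N = 5·3·3 = 45
Δ = 2!·2!·0!/5! = 1/30
Racah Σ t=1..1: t=1:−1/1 = -1/1
⇒ 3j(2 1 1; 0 0 0)² = 2/15, sgn +1
Racah Σ t=0..0: t=0:+1/4 = 1/4
⇒ 3j(2 1 1; 2 -1 -1)² = 1/5, sgn +1
4πI² = N·(3j₀)²·(3jₘ)² = 6/5
I = +1·√(1.2/4π) = 0.30901936

0.309019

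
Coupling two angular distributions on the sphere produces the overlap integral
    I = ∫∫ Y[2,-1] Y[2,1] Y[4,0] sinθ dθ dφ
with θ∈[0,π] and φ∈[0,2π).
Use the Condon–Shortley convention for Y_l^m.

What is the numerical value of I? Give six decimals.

0.161197

Rules hold: Σm=0, L=8 even, 0≤4≤4.
N = 5·5·9 = 225
Δ = 0!·4!·4!/9! = 1/630
Racah Σ t=0..0: t=0:+1/16 = 1/16
⇒ 3j(2 2 4; 0 0 0)² = 2/35, sgn +1
Racah Σ t=0..0: t=0:+1/36 = 1/36
⇒ 3j(2 2 4; -1 1 0)² = 8/315, sgn +1
4πI² = N·(3j₀)²·(3jₘ)² = 16/49
I = +1·√(0.326531/4π) = 0.16119702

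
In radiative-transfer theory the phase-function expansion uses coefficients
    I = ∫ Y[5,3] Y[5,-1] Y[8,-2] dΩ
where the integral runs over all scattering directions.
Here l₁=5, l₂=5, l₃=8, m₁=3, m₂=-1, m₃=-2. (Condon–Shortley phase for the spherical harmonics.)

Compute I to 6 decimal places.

Checks pass: Σm=0; 18 even; l₃=8∈[0,10].
(2·5+1)(2·5+1)(2·8+1) = 2057
Δ: 2! 8! 8! / 19! → 1/37413090
sum: t=0:+1/1036800 t=1:−1/331776 t=2:+1/1036800 = -1/921600
3j²(5 5 8; 0 0 0) = Δ·Π!·Σ² = 490/46189  (sign -1)
sum: t=0:+1/1658880 t=1:−1/3628800 t=2:+1/116121600 = 13/38707200
3j²(5 5 8; 3 -1 -2) = Δ·Π!·Σ² = 39/3553  (sign +1)
combine: 4πI² = 2057·490/46189·39/3553 = 1470/6137
take √, sign -1: I = -0.13806248

-0.138062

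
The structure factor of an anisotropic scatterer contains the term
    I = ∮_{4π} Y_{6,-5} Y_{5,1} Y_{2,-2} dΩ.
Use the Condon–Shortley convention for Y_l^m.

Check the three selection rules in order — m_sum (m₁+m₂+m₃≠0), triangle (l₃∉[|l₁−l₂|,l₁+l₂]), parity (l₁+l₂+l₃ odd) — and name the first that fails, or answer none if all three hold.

azimuthal sum: -5 + 1 − 2 = -6  ✗
1 ≤ 2 ≤ 11 (triangle on l)
L = 6 + 5 + 2 = 13 (odd)

m_sum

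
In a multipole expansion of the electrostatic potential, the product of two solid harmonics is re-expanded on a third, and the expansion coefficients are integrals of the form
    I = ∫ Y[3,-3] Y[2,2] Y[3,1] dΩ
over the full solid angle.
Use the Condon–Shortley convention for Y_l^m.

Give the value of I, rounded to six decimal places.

Rules hold: Σm=0, L=8 even, 1≤3≤5.
N = 7·5·7 = 245
Δ = 2!·4!·2!/9! = 1/3780
Racah Σ t=0..2: t=0:+1/24 t=1:−1/4 t=2:+1/24 = -1/6
⇒ 3j(3 2 3; 0 0 0)² = 4/105, sgn +1
Racah Σ t=2..2: t=2:+1/96 = 1/96
⇒ 3j(3 2 3; -3 2 1)² = 1/42, sgn +1
4πI² = N·(3j₀)²·(3jₘ)² = 2/9
I = +1·√(0.222222/4π) = 0.13298076

0.132981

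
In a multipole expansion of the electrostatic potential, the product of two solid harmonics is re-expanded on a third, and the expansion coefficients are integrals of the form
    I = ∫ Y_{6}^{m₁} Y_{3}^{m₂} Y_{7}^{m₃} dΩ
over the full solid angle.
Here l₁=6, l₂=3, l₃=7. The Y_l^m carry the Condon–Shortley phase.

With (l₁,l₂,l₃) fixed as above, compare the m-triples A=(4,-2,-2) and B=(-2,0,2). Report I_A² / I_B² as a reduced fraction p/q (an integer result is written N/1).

Same 6,3,7: normalisation and zero-m 3j drop out of the ratio.
A: Δ: 2! 10! 4! / 17! → 1/2042040; sum: t=0:+1/967680 t=1:−1/8709120 = 1/1088640; 3j²(6 3 7; 4 -2 -2) = Δ·Π!·Σ² = 800/51051  (sign -1)
B: Δ: 2! 10! 4! / 17! → 1/2042040; sum: t=0:+1/967680 t=1:−1/120960 t=2:+1/207360 = -1/414720; 3j²(6 3 7; -2 0 2) = Δ·Π!·Σ² = 21/4862  (sign +1)
I_A²/I_B² = (800/51051)/(21/4862) = 1600/441

1600/441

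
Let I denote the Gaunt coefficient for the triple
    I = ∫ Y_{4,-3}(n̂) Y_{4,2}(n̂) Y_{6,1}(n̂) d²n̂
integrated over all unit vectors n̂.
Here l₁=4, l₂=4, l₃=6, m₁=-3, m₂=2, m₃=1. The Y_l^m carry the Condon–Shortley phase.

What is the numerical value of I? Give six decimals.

0.160153

Rules hold: Σm=0, L=14 even, 0≤6≤8.
N = 9·9·13 = 1053
Δ = 2!·6!·6!/15! = 1/1261260
Racah Σ t=0..2: t=0:+1/4608 t=1:−1/1296 t=2:+1/4608 = -7/20736
⇒ 3j(4 4 6; 0 0 0)² = 20/1287, sgn -1
Racah Σ t=1..2: t=1:−1/86400 t=2:+1/11520 = 13/172800
⇒ 3j(4 4 6; -3 2 1)² = 13/660, sgn -1
4πI² = N·(3j₀)²·(3jₘ)² = 39/121
I = +1·√(0.322314/4π) = 0.16015286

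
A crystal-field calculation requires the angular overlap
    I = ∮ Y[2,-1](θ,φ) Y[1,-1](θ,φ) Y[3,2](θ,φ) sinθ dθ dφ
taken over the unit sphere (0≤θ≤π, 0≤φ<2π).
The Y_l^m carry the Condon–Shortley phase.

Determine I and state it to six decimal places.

0.261169

Rules hold: Σm=0, L=6 even, 1≤3≤3.
N = 5·3·7 = 105
Δ = 0!·4!·2!/7! = 1/105
Racah Σ t=0..0: t=0:+1/4 = 1/4
⇒ 3j(2 1 3; 0 0 0)² = 3/35, sgn -1
Racah Σ t=0..0: t=0:+1/12 = 1/12
⇒ 3j(2 1 3; -1 -1 2)² = 2/21, sgn -1
4πI² = N·(3j₀)²·(3jₘ)² = 6/7
I = +1·√(0.857143/4π) = 0.26116903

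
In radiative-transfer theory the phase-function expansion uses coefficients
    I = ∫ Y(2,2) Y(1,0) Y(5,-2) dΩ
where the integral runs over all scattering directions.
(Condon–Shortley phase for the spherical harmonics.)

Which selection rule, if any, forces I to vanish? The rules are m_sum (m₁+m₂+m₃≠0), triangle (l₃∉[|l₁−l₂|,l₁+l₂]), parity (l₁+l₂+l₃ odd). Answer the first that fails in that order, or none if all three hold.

m₁+m₂+m₃ = 2 + 0 − 2 = 0  ✓
triangle: |2−1|=1 ≤ l₃=5 ≤ 2+1=3  ✗
parity: l₁+l₂+l₃ = 8 is even

triangle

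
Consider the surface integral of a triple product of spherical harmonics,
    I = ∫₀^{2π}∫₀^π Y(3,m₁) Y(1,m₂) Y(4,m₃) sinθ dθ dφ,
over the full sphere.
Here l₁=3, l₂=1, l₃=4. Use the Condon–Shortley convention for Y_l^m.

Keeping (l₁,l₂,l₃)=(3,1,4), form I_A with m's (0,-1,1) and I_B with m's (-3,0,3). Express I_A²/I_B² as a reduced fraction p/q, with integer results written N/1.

10/7

l's match ⇒ only the (l;m) 3-j factors differ between A and B.
A: triangle coeff Δ(3,1,4) = 1/252; Σ_t [0,0]: t=0:+1/72 = 1/72; (3j)²=5/126 [(3 1 4; 0 -1 1)], sign=-1
B: triangle coeff Δ(3,1,4) = 1/252; Σ_t [0,0]: t=0:+1/720 = 1/720; (3j)²=1/36 [(3 1 4; -3 0 3)], sign=-1
I_A²/I_B² = (5/126)/(1/36) = 10/7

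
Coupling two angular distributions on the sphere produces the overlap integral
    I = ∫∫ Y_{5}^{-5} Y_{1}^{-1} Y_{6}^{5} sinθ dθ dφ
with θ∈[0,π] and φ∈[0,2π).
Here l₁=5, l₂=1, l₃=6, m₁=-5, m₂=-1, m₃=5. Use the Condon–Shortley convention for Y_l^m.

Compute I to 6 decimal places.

0.000000

-5 − 1 + 5 = -1 ≠ 0: azimuthal integral kills it; I = 0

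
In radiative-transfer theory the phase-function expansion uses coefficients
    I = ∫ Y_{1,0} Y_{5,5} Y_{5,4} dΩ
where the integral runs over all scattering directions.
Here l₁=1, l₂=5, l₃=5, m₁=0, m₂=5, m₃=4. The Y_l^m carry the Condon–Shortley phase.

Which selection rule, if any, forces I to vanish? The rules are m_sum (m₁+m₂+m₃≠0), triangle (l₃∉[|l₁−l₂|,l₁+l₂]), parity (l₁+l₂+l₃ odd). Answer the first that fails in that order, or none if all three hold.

azimuthal sum: 0 + 5 + 4 = 9  ✗
4 ≤ 5 ≤ 6 (triangle on l)
L = 1 + 5 + 5 = 11 (odd)

m_sum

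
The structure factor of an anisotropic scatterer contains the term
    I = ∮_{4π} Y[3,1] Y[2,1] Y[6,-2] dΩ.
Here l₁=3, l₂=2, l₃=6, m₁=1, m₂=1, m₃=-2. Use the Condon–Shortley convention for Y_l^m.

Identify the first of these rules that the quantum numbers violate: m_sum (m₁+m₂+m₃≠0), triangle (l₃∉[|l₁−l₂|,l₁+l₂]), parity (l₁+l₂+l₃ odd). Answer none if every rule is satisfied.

triangle

m₁+m₂+m₃ = 1 + 1 − 2 = 0  ✓
triangle: |3−2|=1 ≤ l₃=6 ≤ 3+2=5  ✗
parity: l₁+l₂+l₃ = 11 is odd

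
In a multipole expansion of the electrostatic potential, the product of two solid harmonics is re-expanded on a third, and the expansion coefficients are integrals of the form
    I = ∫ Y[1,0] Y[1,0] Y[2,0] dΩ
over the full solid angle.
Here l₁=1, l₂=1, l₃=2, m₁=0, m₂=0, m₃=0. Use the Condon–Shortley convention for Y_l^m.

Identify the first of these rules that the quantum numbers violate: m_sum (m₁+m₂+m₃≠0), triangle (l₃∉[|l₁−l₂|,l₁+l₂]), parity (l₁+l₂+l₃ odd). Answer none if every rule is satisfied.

none

m₁+m₂+m₃ = 0 + 0 + 0 = 0  ✓
triangle: |1−1|=0 ≤ l₃=2 ≤ 1+1=2  ✓
parity: l₁+l₂+l₃ = 4 is even  ✓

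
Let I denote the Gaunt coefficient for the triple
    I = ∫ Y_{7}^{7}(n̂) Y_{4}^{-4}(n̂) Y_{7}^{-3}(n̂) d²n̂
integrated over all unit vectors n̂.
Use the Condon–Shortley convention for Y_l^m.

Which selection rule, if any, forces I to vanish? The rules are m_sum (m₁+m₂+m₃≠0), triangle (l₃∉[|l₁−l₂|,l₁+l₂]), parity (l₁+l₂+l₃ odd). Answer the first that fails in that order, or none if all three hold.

none

Σmᵢ = 0  ✓
l₃∈[|l₁−l₂|,l₁+l₂]=[3,11], have l₃=7  ✓
Σlᵢ = 18 ⇒ even  ✓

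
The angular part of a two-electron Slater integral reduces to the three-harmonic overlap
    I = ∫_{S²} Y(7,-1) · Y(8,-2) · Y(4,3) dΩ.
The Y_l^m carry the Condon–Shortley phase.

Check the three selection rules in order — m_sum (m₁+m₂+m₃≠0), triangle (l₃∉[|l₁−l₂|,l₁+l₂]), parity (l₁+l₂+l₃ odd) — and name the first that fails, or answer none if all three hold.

azimuthal sum: -1 − 2 + 3 = 0  ✓
1 ≤ 4 ≤ 15 (triangle on l)  ✓
L = 7 + 8 + 4 = 19 (odd)  ✗

parity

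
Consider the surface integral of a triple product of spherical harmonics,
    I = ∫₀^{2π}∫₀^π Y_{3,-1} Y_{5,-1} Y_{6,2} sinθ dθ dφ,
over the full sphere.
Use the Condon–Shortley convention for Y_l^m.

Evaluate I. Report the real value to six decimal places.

Rules hold: Σm=0, L=14 even, 2≤6≤8.
N = 7·11·13 = 1001
Δ = 2!·4!·8!/15! = 1/675675
Racah Σ t=0..2: t=0:+1/8640 t=1:−1/2304 t=2:+1/8640 = -7/34560
⇒ 3j(3 5 6; 0 0 0)² = 7/429, sgn -1
Racah Σ t=0..2: t=0:+1/27648 t=1:−1/4320 t=2:+1/11520 = -1/9216
⇒ 3j(3 5 6; -1 -1 2)² = 2/143, sgn -1
4πI² = N·(3j₀)²·(3jₘ)² = 98/429
I = +1·√(0.228438/4π) = 0.13482780

0.134828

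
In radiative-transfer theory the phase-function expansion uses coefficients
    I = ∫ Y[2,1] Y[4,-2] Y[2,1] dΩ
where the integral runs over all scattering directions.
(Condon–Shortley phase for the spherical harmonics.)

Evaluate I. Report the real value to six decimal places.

m-sum 0 ✓  L=8 even ✓  2≤2≤6 ✓
Π(2lᵢ+1) = 5×9×5 = 225
triangle coeff Δ(2,4,2) = 1/630
Σ_t [2,2]: t=2:+1/16 = 1/16
(3j)²=2/35 [(2 4 2; 0 0 0)], sign=+1
Σ_t [1,1]: t=1:−1/36 = -1/36
(3j)²=4/63 [(2 4 2; 1 -2 1)], sign=+1
⇒ 4πI² = 40/49
I = (+1)√(40/49/(4π)) = 0.25487487

0.254875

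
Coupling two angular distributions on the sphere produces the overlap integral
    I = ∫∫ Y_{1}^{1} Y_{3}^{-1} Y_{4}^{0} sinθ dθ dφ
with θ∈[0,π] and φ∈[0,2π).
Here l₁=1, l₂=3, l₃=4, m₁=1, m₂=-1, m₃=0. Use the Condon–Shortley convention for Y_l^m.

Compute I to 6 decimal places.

Checks pass: Σm=0; 8 even; l₃=4∈[2,4].
(2·1+1)(2·3+1)(2·4+1) = 189
Δ: 0! 2! 6! / 9! → 1/252
sum: t=0:+1/36 = 1/36
3j²(1 3 4; 0 0 0) = Δ·Π!·Σ² = 4/63  (sign +1)
sum: t=0:+1/96 = 1/96
3j²(1 3 4; 1 -1 0) = Δ·Π!·Σ² = 1/42  (sign +1)
combine: 4πI² = 189·4/63·1/42 = 2/7
take √, sign +1: I = 0.15078601

0.150786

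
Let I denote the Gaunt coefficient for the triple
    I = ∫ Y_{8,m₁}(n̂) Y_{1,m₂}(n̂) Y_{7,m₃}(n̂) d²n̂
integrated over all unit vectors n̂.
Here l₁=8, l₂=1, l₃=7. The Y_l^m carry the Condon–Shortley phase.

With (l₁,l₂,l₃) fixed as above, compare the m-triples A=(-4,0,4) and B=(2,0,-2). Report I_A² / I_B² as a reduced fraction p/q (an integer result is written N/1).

4/5

Same 8,1,7: normalisation and zero-m 3j drop out of the ratio.
A: Δ: 2! 14! 0! / 17! → 1/2040; sum: t=1:−1/239500800 = -1/239500800; 3j²(8 1 7; -4 0 4) = Δ·Π!·Σ² = 2/85  (sign +1)
B: Δ: 2! 14! 0! / 17! → 1/2040; sum: t=1:−1/43545600 = -1/43545600; 3j²(8 1 7; 2 0 -2) = Δ·Π!·Σ² = 1/34  (sign +1)
I_A²/I_B² = (2/85)/(1/34) = 4/5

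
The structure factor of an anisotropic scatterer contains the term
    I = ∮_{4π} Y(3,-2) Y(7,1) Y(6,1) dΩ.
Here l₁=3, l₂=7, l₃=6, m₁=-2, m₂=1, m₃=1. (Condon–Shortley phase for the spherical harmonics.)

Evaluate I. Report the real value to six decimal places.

m-sum 0 ✓  L=16 even ✓  4≤6≤10 ✓
Π(2lᵢ+1) = 7×15×13 = 1365
triangle coeff Δ(3,7,6) = 1/2042040
Σ_t [1,3]: t=1:−1/207360 t=2:+1/57600 t=3:−1/207360 = 1/129600
(3j)²=168/12155 [(3 7 6; 0 0 0)], sign=+1
Σ_t [3,4]: t=3:−1/172800 t=4:+1/414720 = -7/2073600
(3j)²=343/29172 [(3 7 6; -2 1 1)], sign=+1
⇒ 4πI² = 100842/454597
I = (+1)√(100842/454597/(4π)) = 0.13286253

0.132863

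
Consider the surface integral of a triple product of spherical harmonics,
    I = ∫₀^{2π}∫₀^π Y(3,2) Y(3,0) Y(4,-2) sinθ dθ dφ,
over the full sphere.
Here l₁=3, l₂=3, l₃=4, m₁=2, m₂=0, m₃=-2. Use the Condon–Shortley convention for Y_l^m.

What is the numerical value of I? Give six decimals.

-0.044418

Checks pass: Σm=0; 10 even; l₃=4∈[0,6].
(2·3+1)(2·3+1)(2·4+1) = 441
Δ: 2! 4! 4! / 11! → 1/34650
sum: t=0:+1/72 t=1:−1/16 t=2:+1/72 = -5/144
3j²(3 3 4; 0 0 0) = Δ·Π!·Σ² = 2/77  (sign -1)
sum: t=0:+1/72 t=1:−1/96 = 1/288
3j²(3 3 4; 2 0 -2) = Δ·Π!·Σ² = 1/462  (sign +1)
combine: 4πI² = 441·2/77·1/462 = 3/121
take √, sign -1: I = -0.04441841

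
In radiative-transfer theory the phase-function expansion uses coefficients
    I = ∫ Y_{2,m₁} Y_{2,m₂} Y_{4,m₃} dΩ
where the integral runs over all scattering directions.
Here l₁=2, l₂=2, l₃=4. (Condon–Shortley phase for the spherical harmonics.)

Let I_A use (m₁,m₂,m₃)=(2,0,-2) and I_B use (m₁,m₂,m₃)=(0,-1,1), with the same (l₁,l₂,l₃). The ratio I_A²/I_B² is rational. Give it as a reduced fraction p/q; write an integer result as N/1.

l's match ⇒ only the (l;m) 3-j factors differ between A and B.
A: triangle coeff Δ(2,2,4) = 1/630; Σ_t [0,0]: t=0:+1/96 = 1/96; (3j)²=1/42 [(2 2 4; 2 0 -2)], sign=+1
B: triangle coeff Δ(2,2,4) = 1/630; Σ_t [0,0]: t=0:+1/24 = 1/24; (3j)²=1/21 [(2 2 4; 0 -1 1)], sign=-1
I_A²/I_B² = (1/42)/(1/21) = 1/2

1/2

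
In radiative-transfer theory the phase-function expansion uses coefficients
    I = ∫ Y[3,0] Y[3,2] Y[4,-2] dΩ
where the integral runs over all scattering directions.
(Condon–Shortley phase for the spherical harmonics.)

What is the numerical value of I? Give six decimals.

-0.044418

Checks pass: Σm=0; 10 even; l₃=4∈[0,6].
(2·3+1)(2·3+1)(2·4+1) = 441
Δ: 2! 4! 4! / 11! → 1/34650
sum: t=0:+1/72 t=1:−1/16 t=2:+1/72 = -5/144
3j²(3 3 4; 0 0 0) = Δ·Π!·Σ² = 2/77  (sign -1)
sum: t=1:−1/96 t=2:+1/72 = 1/288
3j²(3 3 4; 0 2 -2) = Δ·Π!·Σ² = 1/462  (sign +1)
combine: 4πI² = 441·2/77·1/462 = 3/121
take √, sign -1: I = -0.04441841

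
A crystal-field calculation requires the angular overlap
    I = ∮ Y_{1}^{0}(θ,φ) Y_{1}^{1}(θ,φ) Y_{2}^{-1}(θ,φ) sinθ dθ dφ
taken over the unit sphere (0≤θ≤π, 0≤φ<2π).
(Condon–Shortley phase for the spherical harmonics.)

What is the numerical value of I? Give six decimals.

-0.218510

m-sum 0 ✓  L=4 even ✓  0≤2≤2 ✓
Π(2lᵢ+1) = 3×3×5 = 45
triangle coeff Δ(1,1,2) = 1/30
Σ_t [0,0]: t=0:+1/1 = 1/1
(3j)²=2/15 [(1 1 2; 0 0 0)], sign=+1
Σ_t [0,0]: t=0:+1/2 = 1/2
(3j)²=1/10 [(1 1 2; 0 1 -1)], sign=-1
⇒ 4πI² = 3/5
I = (-1)√(3/5/(4π)) = -0.21850969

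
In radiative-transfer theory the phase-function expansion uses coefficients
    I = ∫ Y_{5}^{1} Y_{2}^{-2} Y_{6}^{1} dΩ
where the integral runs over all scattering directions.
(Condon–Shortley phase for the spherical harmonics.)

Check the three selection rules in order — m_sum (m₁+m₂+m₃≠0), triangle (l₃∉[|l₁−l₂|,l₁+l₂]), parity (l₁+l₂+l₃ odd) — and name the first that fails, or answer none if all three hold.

m₁+m₂+m₃ = 1 − 2 + 1 = 0  ✓
triangle: |5−2|=3 ≤ l₃=6 ≤ 5+2=7  ✓
parity: l₁+l₂+l₃ = 13 is odd  ✗

parity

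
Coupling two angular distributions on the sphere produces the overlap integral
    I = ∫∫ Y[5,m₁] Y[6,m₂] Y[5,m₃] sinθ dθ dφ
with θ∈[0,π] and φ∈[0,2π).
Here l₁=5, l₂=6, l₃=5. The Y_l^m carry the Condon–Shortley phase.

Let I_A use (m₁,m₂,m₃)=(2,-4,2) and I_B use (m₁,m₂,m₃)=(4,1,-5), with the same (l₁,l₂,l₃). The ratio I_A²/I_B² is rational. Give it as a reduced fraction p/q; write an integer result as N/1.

Same 5,6,5: normalisation and zero-m 3j drop out of the ratio.
A: Δ: 6! 4! 6! / 17! → 1/28588560; sum: t=0:+1/207360 t=1:−1/57600 t=2:+1/207360 = -1/129600; 3j²(5 6 5; 2 -4 2) = Δ·Π!·Σ² = 168/12155  (sign +1)
B: Δ: 6! 4! 6! / 17! → 1/28588560; sum: t=1:−1/2073600 = -1/2073600; 3j²(5 6 5; 4 1 -5) = Δ·Π!·Σ² = 63/9724  (sign -1)
I_A²/I_B² = (168/12155)/(63/9724) = 32/15

32/15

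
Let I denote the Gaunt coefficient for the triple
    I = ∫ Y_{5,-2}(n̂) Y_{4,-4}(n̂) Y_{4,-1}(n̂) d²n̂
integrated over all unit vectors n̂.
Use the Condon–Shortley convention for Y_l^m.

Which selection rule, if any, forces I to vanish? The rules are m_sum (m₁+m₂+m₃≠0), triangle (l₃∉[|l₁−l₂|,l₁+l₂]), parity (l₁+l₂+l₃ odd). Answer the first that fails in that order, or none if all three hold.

m_sum

azimuthal sum: -2 − 4 − 1 = -7  ✗
1 ≤ 4 ≤ 9 (triangle on l)
L = 5 + 4 + 4 = 13 (odd)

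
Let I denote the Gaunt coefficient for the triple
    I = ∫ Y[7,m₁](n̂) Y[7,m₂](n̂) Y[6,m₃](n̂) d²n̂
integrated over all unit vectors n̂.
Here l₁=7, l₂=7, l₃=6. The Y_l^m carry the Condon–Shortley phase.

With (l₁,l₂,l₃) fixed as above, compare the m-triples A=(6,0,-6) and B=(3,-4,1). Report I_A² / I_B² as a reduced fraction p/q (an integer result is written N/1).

l's match ⇒ only the (l;m) 3-j factors differ between A and B.
A: triangle coeff Δ(7,7,6) = 1/2444321880; Σ_t [1,1]: t=1:−1/2612736000 = -1/2612736000; (3j)²=22/4845 [(7 7 6; 6 0 -6)], sign=-1
B: triangle coeff Δ(7,7,6) = 1/2444321880; Σ_t [0,3]: t=0:+1/69672960 t=1:−1/8709120 t=2:+1/8294400 t=3:−1/62208000 = 1/248832000; (3j)²=7/83980 [(7 7 6; 3 -4 1)], sign=-1
I_A²/I_B² = (22/4845)/(7/83980) = 1144/21

1144/21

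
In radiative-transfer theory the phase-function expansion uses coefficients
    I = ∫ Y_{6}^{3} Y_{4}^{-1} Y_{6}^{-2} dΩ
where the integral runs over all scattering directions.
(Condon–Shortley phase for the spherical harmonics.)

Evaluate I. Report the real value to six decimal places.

Rules hold: Σm=0, L=16 even, 2≤6≤10.
N = 13·9·13 = 1521
Δ = 4!·8!·4!/17! = 1/15315300
Racah Σ t=0..4: t=0:+1/829440 t=1:−1/25920 t=2:+1/9216 t=3:−1/25920 t=4:+1/829440 = 7/207360
⇒ 3j(6 4 6; 0 0 0)² = 28/2431, sgn +1
Racah Σ t=0..3: t=0:+1/103680 t=1:−1/34560 t=2:+1/120960 t=3:−1/5806080 = -13/1161216
⇒ 3j(6 4 6; 3 -1 -2)² = 65/5236, sgn -1
4πI² = N·(3j₀)²·(3jₘ)² = 7605/34969
I = -1·√(0.217478/4π) = -0.13155370

-0.131554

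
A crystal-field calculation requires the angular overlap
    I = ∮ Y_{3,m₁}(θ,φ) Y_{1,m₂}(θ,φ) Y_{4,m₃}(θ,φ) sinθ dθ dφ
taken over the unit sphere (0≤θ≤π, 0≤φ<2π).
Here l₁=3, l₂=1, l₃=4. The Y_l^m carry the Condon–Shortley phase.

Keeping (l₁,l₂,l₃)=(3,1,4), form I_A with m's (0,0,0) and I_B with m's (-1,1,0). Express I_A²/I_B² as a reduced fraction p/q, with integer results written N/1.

8/3

l's match ⇒ only the (l;m) 3-j factors differ between A and B.
A: triangle coeff Δ(3,1,4) = 1/252; Σ_t [0,0]: t=0:+1/36 = 1/36; (3j)²=4/63 [(3 1 4; 0 0 0)], sign=+1
B: triangle coeff Δ(3,1,4) = 1/252; Σ_t [0,0]: t=0:+1/96 = 1/96; (3j)²=1/42 [(3 1 4; -1 1 0)], sign=+1
I_A²/I_B² = (4/63)/(1/42) = 8/3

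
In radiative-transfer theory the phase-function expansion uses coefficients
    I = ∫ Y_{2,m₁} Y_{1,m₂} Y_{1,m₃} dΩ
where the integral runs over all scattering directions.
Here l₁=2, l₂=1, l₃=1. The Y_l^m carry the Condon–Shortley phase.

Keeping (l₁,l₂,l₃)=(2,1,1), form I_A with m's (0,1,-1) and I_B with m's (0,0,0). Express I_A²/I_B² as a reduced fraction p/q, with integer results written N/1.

1/4

Same 2,1,1: normalisation and zero-m 3j drop out of the ratio.
A: Δ: 2! 2! 0! / 5! → 1/30; sum: t=2:+1/4 = 1/4; 3j²(2 1 1; 0 1 -1) = Δ·Π!·Σ² = 1/30  (sign +1)
B: Δ: 2! 2! 0! / 5! → 1/30; sum: t=1:−1/1 = -1/1; 3j²(2 1 1; 0 0 0) = Δ·Π!·Σ² = 2/15  (sign +1)
I_A²/I_B² = (1/30)/(2/15) = 1/4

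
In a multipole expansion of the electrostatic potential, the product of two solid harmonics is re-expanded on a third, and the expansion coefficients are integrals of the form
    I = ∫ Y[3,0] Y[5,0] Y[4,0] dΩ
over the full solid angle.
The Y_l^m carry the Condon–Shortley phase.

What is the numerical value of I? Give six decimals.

m-sum 0 ✓  L=12 even ✓  2≤4≤8 ✓
Π(2lᵢ+1) = 7×11×9 = 693
triangle coeff Δ(3,5,4) = 1/180180
Σ_t [1,3]: t=1:−1/576 t=2:+1/144 t=3:−1/576 = 1/288
(3j)²=20/1001 [(3 5 4; 0 0 0)], sign=+1
(m-triple is (0,0,0) — same symbol as above.)
⇒ 4πI² = 3600/13013
I = (+1)√(3600/13013/(4π)) = 0.14837393

0.148374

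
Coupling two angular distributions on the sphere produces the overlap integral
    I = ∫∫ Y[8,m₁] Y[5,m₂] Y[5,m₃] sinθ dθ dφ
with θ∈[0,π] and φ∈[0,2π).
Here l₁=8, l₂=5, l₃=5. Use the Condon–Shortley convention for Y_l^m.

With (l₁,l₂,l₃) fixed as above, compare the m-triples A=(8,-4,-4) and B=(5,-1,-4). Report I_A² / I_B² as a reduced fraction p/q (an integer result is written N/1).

15/4

l's match ⇒ only the (l;m) 3-j factors differ between A and B.
A: triangle coeff Δ(8,5,5) = 1/37413090; Σ_t [0,0]: t=0:+1/1625702400 = 1/1625702400; (3j)²=9/323 [(8 5 5; 8 -4 -4)], sign=-1
B: triangle coeff Δ(8,5,5) = 1/37413090; Σ_t [2,3]: t=2:+1/14515200 t=3:−1/29030400 = 1/29030400; (3j)²=12/1615 [(8 5 5; 5 -1 -4)], sign=-1
I_A²/I_B² = (9/323)/(12/1615) = 15/4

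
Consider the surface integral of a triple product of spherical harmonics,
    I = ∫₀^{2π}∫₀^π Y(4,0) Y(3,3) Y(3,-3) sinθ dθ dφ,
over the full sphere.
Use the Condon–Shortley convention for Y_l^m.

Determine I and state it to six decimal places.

Rules hold: Σm=0, L=10 even, 1≤3≤7.
N = 9·7·7 = 441
Δ = 4!·4!·2!/11! = 1/34650
Racah Σ t=1..3: t=1:−1/72 t=2:+1/16 t=3:−1/72 = 5/144
⇒ 3j(4 3 3; 0 0 0)² = 2/77, sgn -1
Racah Σ t=4..4: t=4:+1/1152 = 1/1152
⇒ 3j(4 3 3; 0 3 -3)² = 1/154, sgn +1
4πI² = N·(3j₀)²·(3jₘ)² = 9/121
I = -1·√(0.0743802/4π) = -0.07693494

-0.076935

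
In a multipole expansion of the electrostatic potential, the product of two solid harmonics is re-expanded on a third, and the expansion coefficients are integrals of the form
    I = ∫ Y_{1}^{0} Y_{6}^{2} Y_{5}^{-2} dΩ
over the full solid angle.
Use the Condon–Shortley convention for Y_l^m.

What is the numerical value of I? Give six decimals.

0.231133

Rules hold: Σm=0, L=12 even, 5≤5≤7.
N = 3·13·11 = 429
Δ = 2!·0!·10!/13! = 1/858
Racah Σ t=1..1: t=1:−1/14400 = -1/14400
⇒ 3j(1 6 5; 0 0 0)² = 6/143, sgn +1
Racah Σ t=1..1: t=1:−1/30240 = -1/30240
⇒ 3j(1 6 5; 0 2 -2)² = 16/429, sgn +1
4πI² = N·(3j₀)²·(3jₘ)² = 96/143
I = +1·√(0.671329/4π) = 0.23113338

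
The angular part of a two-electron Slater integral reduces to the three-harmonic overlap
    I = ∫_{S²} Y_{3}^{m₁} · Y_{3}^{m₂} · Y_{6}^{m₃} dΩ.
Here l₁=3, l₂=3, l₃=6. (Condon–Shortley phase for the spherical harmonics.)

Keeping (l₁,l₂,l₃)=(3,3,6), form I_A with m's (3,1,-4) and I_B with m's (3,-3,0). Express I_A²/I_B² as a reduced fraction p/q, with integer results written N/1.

210/1

Same 3,3,6: normalisation and zero-m 3j drop out of the ratio.
A: Δ: 0! 6! 6! / 13! → 1/12012; sum: t=0:+1/34560 = 1/34560; 3j²(3 3 6; 3 1 -4) = Δ·Π!·Σ² = 5/286  (sign +1)
B: Δ: 0! 6! 6! / 13! → 1/12012; sum: t=0:+1/518400 = 1/518400; 3j²(3 3 6; 3 -3 0) = Δ·Π!·Σ² = 1/12012  (sign +1)
I_A²/I_B² = (5/286)/(1/12012) = 210/1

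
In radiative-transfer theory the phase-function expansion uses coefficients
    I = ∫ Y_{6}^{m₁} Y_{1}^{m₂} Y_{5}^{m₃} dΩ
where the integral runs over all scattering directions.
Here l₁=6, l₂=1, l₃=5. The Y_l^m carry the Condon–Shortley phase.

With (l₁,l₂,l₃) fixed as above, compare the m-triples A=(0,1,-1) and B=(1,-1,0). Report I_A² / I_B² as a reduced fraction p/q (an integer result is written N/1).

5/7

Shared (l₁,l₂,l₃)=(6,1,5): N and (l;000)² cancel in I_A²/I_B².
A: Δ = 2!·10!·0!/13! = 1/858; Racah Σ t=2..2: t=2:+1/34560 = 1/34560; ⇒ 3j(6 1 5; 0 1 -1)² = 5/286, sgn +1
B: Δ = 2!·10!·0!/13! = 1/858; Racah Σ t=0..0: t=0:+1/28800 = 1/28800; ⇒ 3j(6 1 5; 1 -1 0)² = 7/286, sgn -1
I_A²/I_B² = (5/286)/(7/286) = 5/7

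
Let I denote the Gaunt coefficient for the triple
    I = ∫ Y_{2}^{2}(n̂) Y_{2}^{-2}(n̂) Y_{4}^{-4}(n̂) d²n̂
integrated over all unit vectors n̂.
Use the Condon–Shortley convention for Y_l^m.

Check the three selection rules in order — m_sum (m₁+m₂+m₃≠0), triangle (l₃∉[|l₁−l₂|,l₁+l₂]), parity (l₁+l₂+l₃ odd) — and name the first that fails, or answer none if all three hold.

azimuthal sum: 2 − 2 − 4 = -4  ✗
0 ≤ 4 ≤ 4 (triangle on l)
L = 2 + 2 + 4 = 8 (even)

m_sum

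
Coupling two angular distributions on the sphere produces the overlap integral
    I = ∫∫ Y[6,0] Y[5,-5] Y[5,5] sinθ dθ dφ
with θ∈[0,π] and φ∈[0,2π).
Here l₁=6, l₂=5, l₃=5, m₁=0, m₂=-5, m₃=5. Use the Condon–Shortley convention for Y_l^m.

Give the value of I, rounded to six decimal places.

Rules hold: Σm=0, L=16 even, 1≤5≤11.
N = 13·11·11 = 1573
Δ = 6!·6!·4!/17! = 1/28588560
Racah Σ t=1..5: t=1:−1/345600 t=2:+1/13824 t=3:−1/5184 t=4:+1/13824 t=5:−1/345600 = -7/129600
⇒ 3j(6 5 5; 0 0 0)² = 80/7293, sgn +1
Racah Σ t=0..0: t=0:+1/12441600 = 1/12441600
⇒ 3j(6 5 5; 0 -5 5)² = 15/9724, sgn +1
4πI² = N·(3j₀)²·(3jₘ)² = 100/3757
I = +1·√(0.026617/4π) = 0.04602295

0.046023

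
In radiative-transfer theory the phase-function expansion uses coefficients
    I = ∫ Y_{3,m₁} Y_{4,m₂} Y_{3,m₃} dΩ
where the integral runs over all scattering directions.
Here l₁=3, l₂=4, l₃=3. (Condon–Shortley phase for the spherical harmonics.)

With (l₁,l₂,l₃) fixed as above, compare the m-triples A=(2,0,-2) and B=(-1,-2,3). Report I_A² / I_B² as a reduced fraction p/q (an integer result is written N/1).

Shared (l₁,l₂,l₃)=(3,4,3): N and (l;000)² cancel in I_A²/I_B².
A: Δ = 4!·2!·4!/11! = 1/34650; Racah Σ t=0..1: t=0:+1/576 t=1:−1/72 = -7/576; ⇒ 3j(3 4 3; 2 0 -2)² = 7/198, sgn +1
B: Δ = 4!·2!·4!/11! = 1/34650; Racah Σ t=2..2: t=2:+1/192 = 1/192; ⇒ 3j(3 4 3; -1 -2 3)² = 3/77, sgn +1
I_A²/I_B² = (7/198)/(3/77) = 49/54

49/54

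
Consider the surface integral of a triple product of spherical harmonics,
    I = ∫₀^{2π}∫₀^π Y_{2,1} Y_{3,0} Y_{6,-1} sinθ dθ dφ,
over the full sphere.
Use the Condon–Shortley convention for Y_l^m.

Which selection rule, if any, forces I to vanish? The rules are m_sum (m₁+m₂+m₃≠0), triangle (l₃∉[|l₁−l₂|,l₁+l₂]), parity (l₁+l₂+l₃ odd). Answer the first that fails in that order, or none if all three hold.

m₁+m₂+m₃ = 1 + 0 − 1 = 0  ✓
triangle: |2−3|=1 ≤ l₃=6 ≤ 2+3=5  ✗
parity: l₁+l₂+l₃ = 11 is odd

triangle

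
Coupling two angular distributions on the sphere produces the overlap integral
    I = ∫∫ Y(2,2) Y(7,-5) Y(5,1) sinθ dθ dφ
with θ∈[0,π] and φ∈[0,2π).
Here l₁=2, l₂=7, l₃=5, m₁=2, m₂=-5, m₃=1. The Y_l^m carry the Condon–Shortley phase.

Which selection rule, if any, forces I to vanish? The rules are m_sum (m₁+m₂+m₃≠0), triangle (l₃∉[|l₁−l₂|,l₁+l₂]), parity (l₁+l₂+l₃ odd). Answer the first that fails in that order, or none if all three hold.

m_sum

Σmᵢ = -2  ✗
l₃∈[|l₁−l₂|,l₁+l₂]=[5,9], have l₃=5
Σlᵢ = 14 ⇒ even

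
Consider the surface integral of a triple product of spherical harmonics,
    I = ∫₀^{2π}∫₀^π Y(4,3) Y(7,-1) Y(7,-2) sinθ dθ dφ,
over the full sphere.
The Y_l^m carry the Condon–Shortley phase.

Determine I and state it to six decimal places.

-0.033455

Checks pass: Σm=0; 18 even; l₃=7∈[3,11].
(2·4+1)(2·7+1)(2·7+1) = 2025
Δ: 4! 4! 10! / 19! → 1/58198140
sum: t=0:+1/17418240 t=1:−1/622080 t=2:+1/230400 t=3:−1/622080 t=4:+1/17418240 = 1/806400
3j²(4 7 7; 0 0 0) = Δ·Π!·Σ² = 2268/230945  (sign -1)
sum: t=0:+1/2488320 t=1:−1/2073600 = -1/12441600
3j²(4 7 7; 3 -1 -2) = Δ·Π!·Σ² = 98/138567  (sign +1)
combine: 4πI² = 2025·2268/230945·98/138567 = 30005640/2133423721
take √, sign -1: I = -0.03345476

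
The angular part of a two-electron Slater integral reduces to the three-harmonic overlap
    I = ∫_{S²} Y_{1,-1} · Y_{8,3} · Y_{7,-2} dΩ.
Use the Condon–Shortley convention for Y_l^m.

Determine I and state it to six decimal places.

-0.226917

Rules hold: Σm=0, L=16 even, 7≤7≤9.
N = 3·17·15 = 765
Δ = 2!·0!·14!/17! = 1/2040
Racah Σ t=1..1: t=1:−1/25401600 = -1/25401600
⇒ 3j(1 8 7; 0 0 0)² = 8/255, sgn +1
Racah Σ t=2..2: t=2:+1/87091200 = 1/87091200
⇒ 3j(1 8 7; -1 3 -2)² = 11/408, sgn -1
4πI² = N·(3j₀)²·(3jₘ)² = 11/17
I = -1·√(0.647059/4π) = -0.22691696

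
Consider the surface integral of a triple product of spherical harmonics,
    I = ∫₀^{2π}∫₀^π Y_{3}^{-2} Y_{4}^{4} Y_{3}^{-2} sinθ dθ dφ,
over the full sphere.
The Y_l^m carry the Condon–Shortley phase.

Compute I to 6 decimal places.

0.214561

m-sum 0 ✓  L=10 even ✓  1≤3≤7 ✓
Π(2lᵢ+1) = 7×9×7 = 441
triangle coeff Δ(3,4,3) = 1/34650
Σ_t [1,3]: t=1:−1/72 t=2:+1/16 t=3:−1/72 = 5/144
(3j)²=2/77 [(3 4 3; 0 0 0)], sign=-1
Σ_t [4,4]: t=4:+1/576 = 1/576
(3j)²=5/99 [(3 4 3; -2 4 -2)], sign=-1
⇒ 4πI² = 70/121
I = (+1)√(70/121/(4π)) = 0.21456131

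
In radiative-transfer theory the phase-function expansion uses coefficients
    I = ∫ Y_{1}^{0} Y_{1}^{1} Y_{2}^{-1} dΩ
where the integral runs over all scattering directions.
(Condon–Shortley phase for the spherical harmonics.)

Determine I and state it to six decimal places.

Checks pass: Σm=0; 4 even; l₃=2∈[0,2].
(2·1+1)(2·1+1)(2·2+1) = 45
Δ: 0! 2! 2! / 5! → 1/30
sum: t=0:+1/1 = 1/1
3j²(1 1 2; 0 0 0) = Δ·Π!·Σ² = 2/15  (sign +1)
sum: t=0:+1/2 = 1/2
3j²(1 1 2; 0 1 -1) = Δ·Π!·Σ² = 1/10  (sign -1)
combine: 4πI² = 45·2/15·1/10 = 3/5
take √, sign -1: I = -0.21850969

-0.218510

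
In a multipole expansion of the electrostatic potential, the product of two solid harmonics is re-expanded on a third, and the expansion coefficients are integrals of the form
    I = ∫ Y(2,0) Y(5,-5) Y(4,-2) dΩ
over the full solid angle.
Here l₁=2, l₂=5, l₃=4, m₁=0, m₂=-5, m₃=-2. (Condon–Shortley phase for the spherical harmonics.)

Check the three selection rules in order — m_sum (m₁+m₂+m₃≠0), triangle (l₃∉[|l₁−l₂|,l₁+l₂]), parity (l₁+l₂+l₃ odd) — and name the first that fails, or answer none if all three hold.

m_sum

Σmᵢ = -7  ✗
l₃∈[|l₁−l₂|,l₁+l₂]=[3,7], have l₃=4
Σlᵢ = 11 ⇒ odd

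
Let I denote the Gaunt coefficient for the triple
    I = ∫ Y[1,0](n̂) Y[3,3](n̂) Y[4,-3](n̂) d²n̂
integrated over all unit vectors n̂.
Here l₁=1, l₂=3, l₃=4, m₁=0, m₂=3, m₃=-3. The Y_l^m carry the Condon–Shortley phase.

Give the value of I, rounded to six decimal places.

-0.162868

m-sum 0 ✓  L=8 even ✓  2≤4≤4 ✓
Π(2lᵢ+1) = 3×7×9 = 189
triangle coeff Δ(1,3,4) = 1/252
Σ_t [0,0]: t=0:+1/36 = 1/36
(3j)²=4/63 [(1 3 4; 0 0 0)], sign=+1
Σ_t [0,0]: t=0:+1/720 = 1/720
(3j)²=1/36 [(1 3 4; 0 3 -3)], sign=-1
⇒ 4πI² = 1/3
I = (-1)√(1/3/(4π)) = -0.16286750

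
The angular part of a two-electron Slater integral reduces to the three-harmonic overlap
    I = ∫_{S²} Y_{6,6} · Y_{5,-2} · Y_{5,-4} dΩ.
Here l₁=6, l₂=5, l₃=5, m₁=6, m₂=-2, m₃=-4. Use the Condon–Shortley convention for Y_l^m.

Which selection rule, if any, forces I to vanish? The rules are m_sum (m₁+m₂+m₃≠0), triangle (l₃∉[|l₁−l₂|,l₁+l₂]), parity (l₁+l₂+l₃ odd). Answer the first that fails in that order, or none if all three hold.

none

Σmᵢ = 0  ✓
l₃∈[|l₁−l₂|,l₁+l₂]=[1,11], have l₃=5  ✓
Σlᵢ = 16 ⇒ even  ✓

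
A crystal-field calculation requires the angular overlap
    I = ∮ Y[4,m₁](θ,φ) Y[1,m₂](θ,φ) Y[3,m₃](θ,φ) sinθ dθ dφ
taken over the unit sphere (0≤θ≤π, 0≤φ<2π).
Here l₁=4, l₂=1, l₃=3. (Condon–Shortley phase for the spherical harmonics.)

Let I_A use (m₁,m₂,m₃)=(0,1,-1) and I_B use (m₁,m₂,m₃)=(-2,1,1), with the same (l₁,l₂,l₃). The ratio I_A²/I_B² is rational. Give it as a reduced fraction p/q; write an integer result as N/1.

2/5

l's match ⇒ only the (l;m) 3-j factors differ between A and B.
A: triangle coeff Δ(4,1,3) = 1/252; Σ_t [2,2]: t=2:+1/96 = 1/96; (3j)²=1/42 [(4 1 3; 0 1 -1)], sign=+1
B: triangle coeff Δ(4,1,3) = 1/252; Σ_t [2,2]: t=2:+1/96 = 1/96; (3j)²=5/84 [(4 1 3; -2 1 1)], sign=+1
I_A²/I_B² = (1/42)/(5/84) = 2/5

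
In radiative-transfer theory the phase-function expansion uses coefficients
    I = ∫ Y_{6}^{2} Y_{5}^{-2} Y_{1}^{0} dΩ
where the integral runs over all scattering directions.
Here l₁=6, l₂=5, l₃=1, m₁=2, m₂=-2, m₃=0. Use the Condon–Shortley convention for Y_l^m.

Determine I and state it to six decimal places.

0.231133

Rules hold: Σm=0, L=12 even, 1≤1≤11.
N = 13·11·3 = 429
Δ = 10!·2!·0!/13! = 1/858
Racah Σ t=5..5: t=5:−1/14400 = -1/14400
⇒ 3j(6 5 1; 0 0 0)² = 6/143, sgn +1
Racah Σ t=3..3: t=3:−1/30240 = -1/30240
⇒ 3j(6 5 1; 2 -2 0)² = 16/429, sgn +1
4πI² = N·(3j₀)²·(3jₘ)² = 96/143
I = +1·√(0.671329/4π) = 0.23113338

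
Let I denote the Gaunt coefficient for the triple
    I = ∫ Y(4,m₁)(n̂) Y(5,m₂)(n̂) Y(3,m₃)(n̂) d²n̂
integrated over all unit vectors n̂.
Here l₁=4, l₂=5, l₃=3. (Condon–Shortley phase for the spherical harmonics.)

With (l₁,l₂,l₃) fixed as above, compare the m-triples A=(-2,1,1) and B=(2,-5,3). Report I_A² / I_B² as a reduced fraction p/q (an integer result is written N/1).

1849/3150

l's match ⇒ only the (l;m) 3-j factors differ between A and B.
A: triangle coeff Δ(4,5,3) = 1/180180; Σ_t [4,6]: t=4:+1/384 t=5:−1/720 t=6:+1/34560 = 43/34560; (3j)²=1849/180180 [(4 5 3; -2 1 1)], sign=+1
B: triangle coeff Δ(4,5,3) = 1/180180; Σ_t [0,0]: t=0:+1/34560 = 1/34560; (3j)²=5/286 [(4 5 3; 2 -5 3)], sign=+1
I_A²/I_B² = (1849/180180)/(5/286) = 1849/3150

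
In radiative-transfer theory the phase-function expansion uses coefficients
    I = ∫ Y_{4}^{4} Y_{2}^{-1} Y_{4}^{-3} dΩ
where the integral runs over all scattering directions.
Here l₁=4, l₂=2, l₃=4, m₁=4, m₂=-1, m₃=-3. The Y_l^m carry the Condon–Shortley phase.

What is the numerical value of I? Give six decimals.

Rules hold: Σm=0, L=10 even, 2≤4≤6.
N = 9·5·9 = 405
Δ = 2!·6!·2!/11! = 1/13860
Racah Σ t=0..2: t=0:+1/192 t=1:−1/36 t=2:+1/192 = -5/288
⇒ 3j(4 2 4; 0 0 0)² = 20/693, sgn -1
Racah Σ t=0..0: t=0:+1/1440 = 1/1440
⇒ 3j(4 2 4; 4 -1 -3)² = 7/165, sgn -1
4πI² = N·(3j₀)²·(3jₘ)² = 60/121
I = +1·√(0.495868/4π) = 0.19864517

0.198645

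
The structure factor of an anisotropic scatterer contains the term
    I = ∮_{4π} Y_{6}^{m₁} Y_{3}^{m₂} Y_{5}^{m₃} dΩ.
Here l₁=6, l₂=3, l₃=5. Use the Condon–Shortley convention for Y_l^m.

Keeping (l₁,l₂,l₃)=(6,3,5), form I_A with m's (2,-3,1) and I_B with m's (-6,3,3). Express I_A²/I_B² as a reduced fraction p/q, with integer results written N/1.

Same 6,3,5: normalisation and zero-m 3j drop out of the ratio.
A: Δ: 4! 8! 2! / 15! → 1/675675; sum: t=0:+1/27648 = 1/27648; 3j²(6 3 5; 2 -3 1) = Δ·Π!·Σ² = 10/429  (sign +1)
B: Δ: 4! 8! 2! / 15! → 1/675675; sum: t=4:+1/1935360 = 1/1935360; 3j²(6 3 5; -6 3 3) = Δ·Π!·Σ² = 1/91  (sign +1)
I_A²/I_B² = (10/429)/(1/91) = 70/33

70/33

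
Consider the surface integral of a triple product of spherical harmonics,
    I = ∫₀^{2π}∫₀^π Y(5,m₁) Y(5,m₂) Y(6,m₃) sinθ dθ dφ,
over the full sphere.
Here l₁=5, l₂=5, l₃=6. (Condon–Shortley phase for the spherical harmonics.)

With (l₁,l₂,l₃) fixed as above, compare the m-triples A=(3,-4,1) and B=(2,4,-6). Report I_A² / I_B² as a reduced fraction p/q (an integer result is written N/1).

Shared (l₁,l₂,l₃)=(5,5,6): N and (l;000)² cancel in I_A²/I_B².
A: Δ = 4!·6!·6!/17! = 1/28588560; Racah Σ t=0..1: t=0:+1/138240 t=1:−1/518400 = 11/2073600; ⇒ 3j(5 5 6; 3 -4 1)² = 77/4420, sgn -1
B: Δ = 4!·6!·6!/17! = 1/28588560; Racah Σ t=3..3: t=3:−1/3110400 = -1/3110400; ⇒ 3j(5 5 6; 2 4 -6)² = 21/1105, sgn -1
I_A²/I_B² = (77/4420)/(21/1105) = 11/12

11/12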